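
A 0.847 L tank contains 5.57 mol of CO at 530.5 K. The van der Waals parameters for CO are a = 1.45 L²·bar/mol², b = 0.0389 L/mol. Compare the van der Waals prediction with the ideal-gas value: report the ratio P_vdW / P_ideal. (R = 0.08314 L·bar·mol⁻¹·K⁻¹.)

P_vdW / P_ideal ≈ 1.128

Ideal: P_ideal = nRT/V = (5.57)(0.08314)(530.5)/0.847 = 290.046 bar
vdW: P = nRT/(V − nb) − a n²/V² = 245.669/0.630327 − 44.9861/0.717409 = 389.748 − 62.7064 = 327.042 bar
Ratio = 327.042/290.046 = 1.128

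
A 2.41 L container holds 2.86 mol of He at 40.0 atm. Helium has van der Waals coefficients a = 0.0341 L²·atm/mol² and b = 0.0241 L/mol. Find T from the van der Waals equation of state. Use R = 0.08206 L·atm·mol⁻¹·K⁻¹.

T = (P + a n²/V²)(V − nb)/(nR)
P + a n²/V² = 40.0 + (0.0341)(2.86)²/(2.41)² = 40.048 atm
V − nb = 2.41 − (2.86)(0.0241) = 2.3411 L
T = (40.048)(2.3411)/((2.86)(0.08206)) = 399.5 K

T ≈ 399.5 K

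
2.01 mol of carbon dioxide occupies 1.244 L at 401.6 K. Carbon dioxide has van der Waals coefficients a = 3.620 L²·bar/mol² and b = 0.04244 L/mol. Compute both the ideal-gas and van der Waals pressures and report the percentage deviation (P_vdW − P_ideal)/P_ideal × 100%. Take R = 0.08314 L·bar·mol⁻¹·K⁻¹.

Ideal: P_ideal = nRT/V = (2.01)(0.08314)(401.6)/1.244 = 53.9485 bar
vdW: P = nRT/(V − nb) − a n²/V² = 67.1119/1.15870 − 14.6252/1.54754 = 57.9200 − 9.45061 = 48.4694 bar
% deviation = (48.4694 − 53.9485)/53.9485 × 100% = -10.16%

-10.16 %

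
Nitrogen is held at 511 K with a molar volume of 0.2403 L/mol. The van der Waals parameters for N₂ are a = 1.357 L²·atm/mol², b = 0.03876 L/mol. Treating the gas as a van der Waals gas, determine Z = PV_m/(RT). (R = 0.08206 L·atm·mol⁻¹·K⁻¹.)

Z ≈ 1.058

P = RT/(V_m − b) − a/V_m² = (0.08206)(511)/(0.2403 − 0.03876) − 1.357/(0.2403)²
  = 41.933/0.20154 − 23.500 = 208.06 − 23.500 = 184.56 atm
Z = PV_m/(RT) = (184.56)(0.2403)/((0.08206)(511)) = 44.350/41.933 = 1.058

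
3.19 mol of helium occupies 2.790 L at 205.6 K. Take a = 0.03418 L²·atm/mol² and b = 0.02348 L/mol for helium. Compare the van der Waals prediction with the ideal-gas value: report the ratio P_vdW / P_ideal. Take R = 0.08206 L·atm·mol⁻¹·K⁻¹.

Ideal: P_ideal = nRT/V = (3.19)(0.08206)(205.6)/2.790 = 19.2904 atm
vdW: P = nRT/(V − nb) − a n²/V² = 53.8202/2.71510 − 0.347819/7.78410 = 19.8225 − 0.0446833 = 19.7778 atm
Ratio = 19.7778/19.2904 = 1.025

P_vdW / P_ideal ≈ 1.025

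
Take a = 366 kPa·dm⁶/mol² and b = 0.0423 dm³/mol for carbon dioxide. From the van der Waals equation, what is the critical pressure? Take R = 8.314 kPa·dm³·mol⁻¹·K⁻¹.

P_c ≈ 7576 kPa

For a van der Waals gas, P_c = a/(27b²).
P_c = 366/(27×(0.0423)²) = 366/0.048311 = 7576 kPa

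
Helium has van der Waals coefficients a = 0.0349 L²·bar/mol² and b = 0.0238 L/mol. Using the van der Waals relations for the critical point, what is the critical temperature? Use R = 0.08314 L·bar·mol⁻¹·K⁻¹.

For a van der Waals gas, T_c = 8a/(27Rb).
T_c = 8×0.0349/(27×0.08314×0.0238) = 0.27920/0.053426 = 5.226 K

T_c ≈ 5.226 K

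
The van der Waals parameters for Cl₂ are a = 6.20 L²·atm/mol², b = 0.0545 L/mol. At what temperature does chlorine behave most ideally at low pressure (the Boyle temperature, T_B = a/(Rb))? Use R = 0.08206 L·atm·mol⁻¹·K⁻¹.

T_B ≈ 1386 K

For a van der Waals gas the second virial coefficient B₂ = b − a/(RT) vanishes at T_B = a/(Rb).
T_B = 6.20/(0.08206×0.0545) = 6.20/0.0044723 = 1386 K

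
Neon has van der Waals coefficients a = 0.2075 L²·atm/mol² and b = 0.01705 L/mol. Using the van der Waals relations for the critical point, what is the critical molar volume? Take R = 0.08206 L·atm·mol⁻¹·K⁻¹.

For a van der Waals gas, V_m,c = 3b.
V_m,c = 3×0.01705 = 0.05115 L/mol

V_m,c ≈ 0.05115 L/mol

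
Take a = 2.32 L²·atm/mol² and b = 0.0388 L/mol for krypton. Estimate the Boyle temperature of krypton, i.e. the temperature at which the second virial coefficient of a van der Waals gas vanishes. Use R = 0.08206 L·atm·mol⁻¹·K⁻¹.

T_B ≈ 728.7 K

For a van der Waals gas the second virial coefficient B₂ = b − a/(RT) vanishes at T_B = a/(Rb).
T_B = 2.32/(0.08206×0.0388) = 2.32/0.0031839 = 728.7 K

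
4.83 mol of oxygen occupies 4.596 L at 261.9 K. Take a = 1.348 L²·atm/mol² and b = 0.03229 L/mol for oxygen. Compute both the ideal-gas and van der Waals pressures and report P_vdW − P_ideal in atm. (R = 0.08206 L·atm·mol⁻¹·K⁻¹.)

ΔP ≈ -0.695 atm

Ideal: P_ideal = nRT/V = (4.83)(0.08206)(261.9)/4.596 = 22.5857 atm
vdW: P = nRT/(V − nb) − a n²/V² = 103.804/4.44004 − 31.4474/21.1232 = 23.3791 − 1.48876 = 21.8903 atm
ΔP = 21.8903 − 22.5857 = -0.695 atm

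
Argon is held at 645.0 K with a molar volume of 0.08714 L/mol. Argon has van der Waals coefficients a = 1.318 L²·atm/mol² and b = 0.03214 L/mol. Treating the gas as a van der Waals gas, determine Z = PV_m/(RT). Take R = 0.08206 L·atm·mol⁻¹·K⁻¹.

Z ≈ 1.299

P = RT/(V_m − b) − a/V_m² = (0.08206)(645.0)/(0.08714 − 0.03214) − 1.318/(0.08714)²
  = 52.929/0.055000 − 173.57 = 962.35 − 173.57 = 788.78 atm
Z = PV_m/(RT) = (788.78)(0.08714)/((0.08206)(645.0)) = 68.734/52.929 = 1.299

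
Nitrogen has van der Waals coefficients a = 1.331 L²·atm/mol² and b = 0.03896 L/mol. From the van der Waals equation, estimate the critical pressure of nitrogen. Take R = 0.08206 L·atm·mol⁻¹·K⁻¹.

P_c ≈ 32.48 atm

For a van der Waals gas, P_c = a/(27b²).
P_c = 1.331/(27×(0.03896)²) = 1.331/0.040983 = 32.48 atm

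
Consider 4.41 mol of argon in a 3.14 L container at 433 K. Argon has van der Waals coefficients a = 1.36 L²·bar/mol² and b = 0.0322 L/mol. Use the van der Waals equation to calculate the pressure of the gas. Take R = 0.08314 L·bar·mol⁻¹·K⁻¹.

P = nRT/(V − nb) − a n²/V²
nRT/(V − nb) = (4.41)(0.08314)(433)/(3.14 − 4.41×0.0322) = 158.76/2.9980 = 52.955 bar
a n²/V² = (1.36)(4.41)²/(3.14)² = 2.6826 bar
P = 52.955 − 2.6826 = 50.27 bar

P ≈ 50.27 bar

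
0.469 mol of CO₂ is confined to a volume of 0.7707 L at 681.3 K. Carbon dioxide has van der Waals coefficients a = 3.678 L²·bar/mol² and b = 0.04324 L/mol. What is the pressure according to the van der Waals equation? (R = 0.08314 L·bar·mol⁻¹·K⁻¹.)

P = nRT/(V − nb) − a n²/V²
nRT/(V − nb) = (0.469)(0.08314)(681.3)/(0.7707 − 0.469×0.04324) = 26.566/0.75042 = 35.402 bar
a n²/V² = (3.678)(0.469)²/(0.7707)² = 1.3620 bar
P = 35.402 − 1.3620 = 34.04 bar

P ≈ 34.04 bar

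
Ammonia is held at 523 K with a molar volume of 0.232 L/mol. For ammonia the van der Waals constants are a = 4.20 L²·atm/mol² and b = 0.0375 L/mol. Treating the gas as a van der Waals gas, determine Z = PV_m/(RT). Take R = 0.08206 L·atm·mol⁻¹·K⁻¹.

P = RT/(V_m − b) − a/V_m² = (0.08206)(523)/(0.232 − 0.0375) − 4.20/(0.232)²
  = 42.917/0.19450 − 78.032 = 220.65 − 78.032 = 142.62 atm
Z = PV_m/(RT) = (142.62)(0.232)/((0.08206)(523)) = 33.088/42.917 = 0.7710

Z ≈ 0.7710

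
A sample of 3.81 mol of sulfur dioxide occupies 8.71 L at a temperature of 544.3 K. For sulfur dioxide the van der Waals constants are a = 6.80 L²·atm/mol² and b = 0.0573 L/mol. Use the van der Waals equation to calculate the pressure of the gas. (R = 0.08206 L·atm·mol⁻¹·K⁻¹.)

P ≈ 18.74 atm

P = nRT/(V − nb) − a n²/V²
nRT/(V − nb) = (3.81)(0.08206)(544.3)/(8.71 − 3.81×0.0573) = 170.17/8.4917 = 20.040 atm
a n²/V² = (6.80)(3.81)²/(8.71)² = 1.3011 atm
P = 20.040 − 1.3011 = 18.74 atm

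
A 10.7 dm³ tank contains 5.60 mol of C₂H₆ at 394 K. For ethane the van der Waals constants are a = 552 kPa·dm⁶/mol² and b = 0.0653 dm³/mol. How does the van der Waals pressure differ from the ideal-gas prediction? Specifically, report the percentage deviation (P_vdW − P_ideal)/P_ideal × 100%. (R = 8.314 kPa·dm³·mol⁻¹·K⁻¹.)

-5.28 %

Ideal: P_ideal = nRT/V = (5.60)(8.314)(394)/10.7 = 1714.39 kPa
vdW: P = nRT/(V − nb) − a n²/V² = 18344.0/10.3343 − 17310.7/114.490 = 1775.06 − 151.198 = 1623.86 kPa
% deviation = (1623.86 − 1714.39)/1714.39 × 100% = -5.28%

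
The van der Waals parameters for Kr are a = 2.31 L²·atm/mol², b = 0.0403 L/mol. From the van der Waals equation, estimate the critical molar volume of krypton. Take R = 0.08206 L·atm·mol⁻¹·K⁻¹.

V_m,c ≈ 0.1209 L/mol

For a van der Waals gas, V_m,c = 3b.
V_m,c = 3×0.0403 = 0.1209 L/mol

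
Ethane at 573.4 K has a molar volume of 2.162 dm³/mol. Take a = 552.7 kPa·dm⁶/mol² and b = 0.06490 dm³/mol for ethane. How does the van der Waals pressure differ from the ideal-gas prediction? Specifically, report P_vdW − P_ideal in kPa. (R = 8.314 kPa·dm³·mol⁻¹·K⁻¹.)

Ideal: P_ideal = RT/V_m = (8.314)(573.4)/2.162 = 2205.02 kPa
vdW: P = RT/(V_m − b) − a/V_m² = 4767.25/2.09710 − 552.7/4.67424 = 2273.26 − 118.244 = 2155.02 kPa
ΔP = 2155.02 − 2205.02 = -50.0 kPa

ΔP ≈ -50.0 kPa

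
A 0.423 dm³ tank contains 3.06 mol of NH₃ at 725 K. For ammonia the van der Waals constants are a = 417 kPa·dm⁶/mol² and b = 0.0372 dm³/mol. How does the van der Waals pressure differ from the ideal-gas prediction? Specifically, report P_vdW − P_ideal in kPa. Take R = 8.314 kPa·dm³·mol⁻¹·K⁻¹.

Ideal: P_ideal = nRT/V = (3.06)(8.314)(725)/0.423 = 43604.3 kPa
vdW: P = nRT/(V − nb) − a n²/V² = 18444.6/0.309168 − 3904.62/0.178929 = 59658.8 − 21822.2 = 37836.6 kPa
ΔP = 37836.6 − 43604.3 = -5768 kPa

ΔP ≈ -5768 kPa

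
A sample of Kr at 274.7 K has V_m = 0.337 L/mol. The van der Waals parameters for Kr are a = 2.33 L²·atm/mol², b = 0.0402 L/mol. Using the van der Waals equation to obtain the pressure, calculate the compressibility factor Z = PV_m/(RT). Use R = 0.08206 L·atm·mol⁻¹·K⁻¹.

P = RT/(V_m − b) − a/V_m² = (0.08206)(274.7)/(0.337 − 0.0402) − 2.33/(0.337)²
  = 22.542/0.29680 − 20.516 = 75.950 − 20.516 = 55.434 atm
Z = PV_m/(RT) = (55.434)(0.337)/((0.08206)(274.7)) = 18.681/22.542 = 0.8287

Z ≈ 0.8287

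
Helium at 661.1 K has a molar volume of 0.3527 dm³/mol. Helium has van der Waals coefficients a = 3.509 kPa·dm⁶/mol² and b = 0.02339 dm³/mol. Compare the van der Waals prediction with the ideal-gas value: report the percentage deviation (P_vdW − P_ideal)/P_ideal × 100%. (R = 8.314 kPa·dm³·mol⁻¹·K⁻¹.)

6.92 %

Ideal: P_ideal = RT/V_m = (8.314)(661.1)/0.3527 = 15583.7 kPa
vdW: P = RT/(V_m − b) − a/V_m² = 5496.39/0.329310 − 3.509/0.124397 = 16690.6 − 28.2081 = 16662.4 kPa
% deviation = (16662.4 − 15583.7)/15583.7 × 100% = 6.92%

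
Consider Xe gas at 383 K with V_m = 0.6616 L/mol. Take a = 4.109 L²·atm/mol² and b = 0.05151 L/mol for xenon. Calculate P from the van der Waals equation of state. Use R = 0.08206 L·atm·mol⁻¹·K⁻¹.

P = RT/(V_m − b) − a/V_m²
RT/(V_m − b) = (0.08206)(383)/(0.6616 − 0.05151) = 31.429/0.61009 = 51.515 atm
a/V_m² = 4.109/(0.6616)² = 9.3874 atm
P = 51.515 − 9.3874 = 42.13 atm

P ≈ 42.13 atm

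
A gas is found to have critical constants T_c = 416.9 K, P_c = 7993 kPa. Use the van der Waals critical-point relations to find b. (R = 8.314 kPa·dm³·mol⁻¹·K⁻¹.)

b ≈ 0.05421 dm³/mol

From T_c = 8a/(27Rb) and P_c = a/(27b²): b = R T_c/(8 P_c).
b = (8.314)(416.9)/(8×7993) = 3466.1/63944 = 0.05421 dm³/mol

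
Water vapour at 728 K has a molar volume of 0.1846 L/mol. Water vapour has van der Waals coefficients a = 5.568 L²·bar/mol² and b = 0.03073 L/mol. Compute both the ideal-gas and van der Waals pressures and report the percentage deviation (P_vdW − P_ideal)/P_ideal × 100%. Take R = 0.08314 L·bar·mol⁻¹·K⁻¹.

-29.86 %

Ideal: P_ideal = RT/V_m = (0.08314)(728)/0.1846 = 327.876 bar
vdW: P = RT/(V_m − b) − a/V_m² = 60.5259/0.153870 − 5.568/0.0340772 = 393.357 − 163.394 = 229.963 bar
% deviation = (229.963 − 327.876)/327.876 × 100% = -29.86%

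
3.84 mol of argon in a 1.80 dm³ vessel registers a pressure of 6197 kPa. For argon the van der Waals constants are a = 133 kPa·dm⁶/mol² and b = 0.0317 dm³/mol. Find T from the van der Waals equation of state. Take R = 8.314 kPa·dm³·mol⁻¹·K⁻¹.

T = (P + a n²/V²)(V − nb)/(nR)
P + a n²/V² = 6197 + (133)(3.84)²/(1.80)² = 6802.3 kPa
V − nb = 1.80 − (3.84)(0.0317) = 1.6783 dm³
T = (6802.3)(1.6783)/((3.84)(8.314)) = 357.6 K

T ≈ 357.6 K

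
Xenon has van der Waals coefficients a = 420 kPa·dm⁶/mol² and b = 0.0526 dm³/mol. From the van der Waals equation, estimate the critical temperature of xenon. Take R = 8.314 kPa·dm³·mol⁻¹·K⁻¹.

T_c ≈ 284.6 K

For a van der Waals gas, T_c = 8a/(27Rb).
T_c = 8×420/(27×8.314×0.0526) = 3360.0/11.808 = 284.6 K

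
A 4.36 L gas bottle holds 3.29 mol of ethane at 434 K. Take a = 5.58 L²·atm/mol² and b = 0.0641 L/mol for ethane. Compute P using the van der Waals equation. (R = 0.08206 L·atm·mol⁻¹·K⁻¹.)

P = nRT/(V − nb) − a n²/V²
nRT/(V − nb) = (3.29)(0.08206)(434)/(4.36 − 3.29×0.0641) = 117.17/4.1491 = 28.240 atm
a n²/V² = (5.58)(3.29)²/(4.36)² = 3.1773 atm
P = 28.240 − 3.1773 = 25.06 atm

P ≈ 25.06 atm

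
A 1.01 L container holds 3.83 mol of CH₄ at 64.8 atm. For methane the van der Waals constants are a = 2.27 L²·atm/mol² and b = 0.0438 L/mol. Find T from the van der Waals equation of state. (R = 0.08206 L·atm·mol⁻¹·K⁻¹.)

T = (P + a n²/V²)(V − nb)/(nR)
P + a n²/V² = 64.8 + (2.27)(3.83)²/(1.01)² = 97.442 atm
V − nb = 1.01 − (3.83)(0.0438) = 0.84225 L
T = (97.442)(0.84225)/((3.83)(0.08206)) = 261.1 K

T ≈ 261.1 K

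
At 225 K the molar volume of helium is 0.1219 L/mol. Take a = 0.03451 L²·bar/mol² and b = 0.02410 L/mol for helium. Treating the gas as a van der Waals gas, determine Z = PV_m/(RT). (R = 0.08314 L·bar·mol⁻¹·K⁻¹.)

P = RT/(V_m − b) − a/V_m² = (0.08314)(225)/(0.1219 − 0.02410) − 0.03451/(0.1219)²
  = 18.707/0.097800 − 2.3224 = 191.28 − 2.3224 = 188.96 bar
Z = PV_m/(RT) = (188.96)(0.1219)/((0.08314)(225)) = 23.034/18.707 = 1.231

Z ≈ 1.231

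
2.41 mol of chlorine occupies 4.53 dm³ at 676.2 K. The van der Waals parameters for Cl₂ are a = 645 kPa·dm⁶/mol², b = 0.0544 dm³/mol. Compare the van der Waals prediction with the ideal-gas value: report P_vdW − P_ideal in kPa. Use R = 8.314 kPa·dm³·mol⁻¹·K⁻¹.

Ideal: P_ideal = nRT/V = (2.41)(8.314)(676.2)/4.53 = 2990.91 kPa
vdW: P = nRT/(V − nb) − a n²/V² = 13548.8/4.39890 − 3746.22/20.5209 = 3080.04 − 182.556 = 2897.48 kPa
ΔP = 2897.48 − 2990.91 = -93.4 kPa

ΔP ≈ -93.4 kPa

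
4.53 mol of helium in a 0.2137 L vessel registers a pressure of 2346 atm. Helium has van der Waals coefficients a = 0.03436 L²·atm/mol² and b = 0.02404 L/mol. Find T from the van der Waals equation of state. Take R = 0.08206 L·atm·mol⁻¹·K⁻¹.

T = (P + a n²/V²)(V − nb)/(nR)
P + a n²/V² = 2346 + (0.03436)(4.53)²/(0.2137)² = 2361.4 atm
V − nb = 0.2137 − (4.53)(0.02404) = 0.10480 L
T = (2361.4)(0.10480)/((4.53)(0.08206)) = 665.7 K

T ≈ 665.7 K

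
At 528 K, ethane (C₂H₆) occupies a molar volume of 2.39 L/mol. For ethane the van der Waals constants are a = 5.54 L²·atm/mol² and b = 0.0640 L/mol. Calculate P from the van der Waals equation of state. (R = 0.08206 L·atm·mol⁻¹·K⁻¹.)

P ≈ 17.66 atm

P = RT/(V_m − b) − a/V_m²
RT/(V_m − b) = (0.08206)(528)/(2.39 − 0.0640) = 43.328/2.3260 = 18.628 atm
a/V_m² = 5.54/(2.39)² = 0.96987 atm
P = 18.628 − 0.96987 = 17.66 atm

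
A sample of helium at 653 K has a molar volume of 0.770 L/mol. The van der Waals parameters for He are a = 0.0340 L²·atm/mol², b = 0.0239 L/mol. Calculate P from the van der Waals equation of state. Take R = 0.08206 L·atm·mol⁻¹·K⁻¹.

P = RT/(V_m − b) − a/V_m²
RT/(V_m − b) = (0.08206)(653)/(0.770 − 0.0239) = 53.585/0.74610 = 71.820 atm
a/V_m² = 0.0340/(0.770)² = 0.057345 atm
P = 71.820 − 0.057345 = 71.76 atm

P ≈ 71.76 atm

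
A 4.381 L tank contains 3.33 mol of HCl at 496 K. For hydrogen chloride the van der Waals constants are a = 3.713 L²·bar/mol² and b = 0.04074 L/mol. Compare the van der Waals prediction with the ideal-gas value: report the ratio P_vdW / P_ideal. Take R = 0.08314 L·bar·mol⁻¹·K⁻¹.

Ideal: P_ideal = nRT/V = (3.33)(0.08314)(496)/4.381 = 31.3446 bar
vdW: P = nRT/(V − nb) − a n²/V² = 137.321/4.24534 − 41.1731/19.1932 = 32.3463 − 2.14519 = 30.2011 bar
Ratio = 30.2011/31.3446 = 0.9635

P_vdW / P_ideal ≈ 0.9635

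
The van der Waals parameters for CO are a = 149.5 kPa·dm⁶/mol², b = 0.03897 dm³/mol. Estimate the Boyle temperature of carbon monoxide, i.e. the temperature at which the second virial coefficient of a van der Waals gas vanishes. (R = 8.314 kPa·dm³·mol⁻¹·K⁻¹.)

T_B ≈ 461.4 K

For a van der Waals gas the second virial coefficient B₂ = b − a/(RT) vanishes at T_B = a/(Rb).
T_B = 149.5/(8.314×0.03897) = 149.5/0.32400 = 461.4 K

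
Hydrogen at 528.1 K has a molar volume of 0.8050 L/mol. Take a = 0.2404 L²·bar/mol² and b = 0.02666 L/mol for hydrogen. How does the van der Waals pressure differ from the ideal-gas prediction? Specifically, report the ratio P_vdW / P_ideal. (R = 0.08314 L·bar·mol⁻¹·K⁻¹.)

Ideal: P_ideal = RT/V_m = (0.08314)(528.1)/0.8050 = 54.5419 bar
vdW: P = RT/(V_m − b) − a/V_m² = 43.9062/0.778340 − 0.2404/0.648025 = 56.4101 − 0.370973 = 56.0391 bar
Ratio = 56.0391/54.5419 = 1.027

P_vdW / P_ideal ≈ 1.027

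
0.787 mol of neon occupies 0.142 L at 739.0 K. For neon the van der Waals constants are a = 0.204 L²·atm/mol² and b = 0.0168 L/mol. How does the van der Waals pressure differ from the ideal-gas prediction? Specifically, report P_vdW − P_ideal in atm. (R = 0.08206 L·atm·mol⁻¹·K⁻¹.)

Ideal: P_ideal = nRT/V = (0.787)(0.08206)(739.0)/0.142 = 336.095 atm
vdW: P = nRT/(V − nb) − a n²/V² = 47.7255/0.128778 − 0.126351/0.0201640 = 370.603 − 6.26617 = 364.337 atm
ΔP = 364.337 − 336.095 = 28.24 atm

ΔP ≈ 28.24 atm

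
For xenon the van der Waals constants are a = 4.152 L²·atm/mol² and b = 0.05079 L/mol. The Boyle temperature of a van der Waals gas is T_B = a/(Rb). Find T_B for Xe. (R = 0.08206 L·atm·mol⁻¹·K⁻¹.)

T_B ≈ 996.2 K

For a van der Waals gas the second virial coefficient B₂ = b − a/(RT) vanishes at T_B = a/(Rb).
T_B = 4.152/(0.08206×0.05079) = 4.152/0.0041678 = 996.2 K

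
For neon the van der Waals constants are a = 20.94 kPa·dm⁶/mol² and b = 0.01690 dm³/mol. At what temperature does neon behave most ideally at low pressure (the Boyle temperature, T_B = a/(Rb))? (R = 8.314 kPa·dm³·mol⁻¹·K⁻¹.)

T_B ≈ 149.0 K

For a van der Waals gas the second virial coefficient B₂ = b − a/(RT) vanishes at T_B = a/(Rb).
T_B = 20.94/(8.314×0.01690) = 20.94/0.14051 = 149.0 K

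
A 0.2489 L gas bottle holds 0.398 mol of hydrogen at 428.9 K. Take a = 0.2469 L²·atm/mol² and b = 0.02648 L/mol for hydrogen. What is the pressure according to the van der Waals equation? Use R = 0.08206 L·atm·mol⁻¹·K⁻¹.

P ≈ 58.14 atm

P = nRT/(V − nb) − a n²/V²
nRT/(V − nb) = (0.398)(0.08206)(428.9)/(0.2489 − 0.398×0.02648) = 14.008/0.23836 = 58.768 atm
a n²/V² = (0.2469)(0.398)²/(0.2489)² = 0.63130 atm
P = 58.768 − 0.63130 = 58.14 atm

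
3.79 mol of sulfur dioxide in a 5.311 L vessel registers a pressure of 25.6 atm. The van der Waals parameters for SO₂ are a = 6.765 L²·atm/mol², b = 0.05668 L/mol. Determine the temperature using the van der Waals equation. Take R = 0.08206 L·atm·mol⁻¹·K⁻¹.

T ≈ 475.9 K

T = (P + a n²/V²)(V − nb)/(nR)
P + a n²/V² = 25.6 + (6.765)(3.79)²/(5.311)² = 29.045 atm
V − nb = 5.311 − (3.79)(0.05668) = 5.0962 L
T = (29.045)(5.0962)/((3.79)(0.08206)) = 475.9 K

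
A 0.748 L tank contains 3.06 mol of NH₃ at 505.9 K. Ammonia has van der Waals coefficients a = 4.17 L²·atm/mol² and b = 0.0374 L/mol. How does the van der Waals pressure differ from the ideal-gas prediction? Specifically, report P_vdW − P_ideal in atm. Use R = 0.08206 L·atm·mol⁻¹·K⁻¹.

ΔP ≈ -39.11 atm

Ideal: P_ideal = nRT/V = (3.06)(0.08206)(505.9)/0.748 = 169.831 atm
vdW: P = nRT/(V − nb) − a n²/V² = 127.033/0.633556 − 39.0462/0.559504 = 200.508 − 69.7872 = 130.721 atm
ΔP = 130.721 − 169.831 = -39.11 atm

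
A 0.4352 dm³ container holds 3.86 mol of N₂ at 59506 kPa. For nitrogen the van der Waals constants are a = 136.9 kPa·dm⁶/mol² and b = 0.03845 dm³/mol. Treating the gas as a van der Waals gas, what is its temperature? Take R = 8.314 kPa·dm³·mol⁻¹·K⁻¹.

T = (P + a n²/V²)(V − nb)/(nR)
P + a n²/V² = 59506 + (136.9)(3.86)²/(0.4352)² = 70276 kPa
V − nb = 0.4352 − (3.86)(0.03845) = 0.28678 dm³
T = (70276)(0.28678)/((3.86)(8.314)) = 628.0 K

T ≈ 628.0 K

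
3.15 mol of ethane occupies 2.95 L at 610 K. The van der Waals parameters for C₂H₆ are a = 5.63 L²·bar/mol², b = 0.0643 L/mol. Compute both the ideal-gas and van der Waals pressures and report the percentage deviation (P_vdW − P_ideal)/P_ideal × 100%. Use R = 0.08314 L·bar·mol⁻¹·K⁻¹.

Ideal: P_ideal = nRT/V = (3.15)(0.08314)(610)/2.95 = 54.1537 bar
vdW: P = nRT/(V − nb) − a n²/V² = 159.754/2.74746 − 55.8637/8.70250 = 58.1461 − 6.41927 = 51.7268 bar
% deviation = (51.7268 − 54.1537)/54.1537 × 100% = -4.48%

-4.48 %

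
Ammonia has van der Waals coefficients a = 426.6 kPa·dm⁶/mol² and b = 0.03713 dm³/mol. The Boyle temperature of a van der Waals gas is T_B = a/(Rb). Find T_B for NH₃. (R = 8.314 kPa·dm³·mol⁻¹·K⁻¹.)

T_B ≈ 1382 K

For a van der Waals gas the second virial coefficient B₂ = b − a/(RT) vanishes at T_B = a/(Rb).
T_B = 426.6/(8.314×0.03713) = 426.6/0.30870 = 1382 K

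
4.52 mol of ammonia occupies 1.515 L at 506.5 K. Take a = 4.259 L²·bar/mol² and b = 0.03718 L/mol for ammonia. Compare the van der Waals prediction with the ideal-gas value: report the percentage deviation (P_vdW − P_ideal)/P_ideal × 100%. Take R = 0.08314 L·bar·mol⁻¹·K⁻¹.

Ideal: P_ideal = nRT/V = (4.52)(0.08314)(506.5)/1.515 = 125.636 bar
vdW: P = nRT/(V − nb) − a n²/V² = 190.339/1.34695 − 87.0131/2.29523 = 141.311 − 37.9104 = 103.401 bar
% deviation = (103.401 − 125.636)/125.636 × 100% = -17.70%

-17.70 %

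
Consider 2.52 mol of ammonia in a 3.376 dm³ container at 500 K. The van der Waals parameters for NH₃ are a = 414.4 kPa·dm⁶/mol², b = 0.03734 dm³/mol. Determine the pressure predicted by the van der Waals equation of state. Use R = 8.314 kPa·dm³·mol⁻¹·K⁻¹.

P = nRT/(V − nb) − a n²/V²
nRT/(V − nb) = (2.52)(8.314)(500)/(3.376 − 2.52×0.03734) = 10476/3.2819 = 3192.1 kPa
a n²/V² = (414.4)(2.52)²/(3.376)² = 230.90 kPa
P = 3192.1 − 230.90 = 2961 kPa

P ≈ 2961 kPa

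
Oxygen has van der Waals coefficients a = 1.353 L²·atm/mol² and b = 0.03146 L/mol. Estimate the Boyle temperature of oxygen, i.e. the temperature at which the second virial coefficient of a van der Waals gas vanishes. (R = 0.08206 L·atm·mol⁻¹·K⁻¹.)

For a van der Waals gas the second virial coefficient B₂ = b − a/(RT) vanishes at T_B = a/(Rb).
T_B = 1.353/(0.08206×0.03146) = 1.353/0.0025816 = 524.1 K

T_B ≈ 524.1 K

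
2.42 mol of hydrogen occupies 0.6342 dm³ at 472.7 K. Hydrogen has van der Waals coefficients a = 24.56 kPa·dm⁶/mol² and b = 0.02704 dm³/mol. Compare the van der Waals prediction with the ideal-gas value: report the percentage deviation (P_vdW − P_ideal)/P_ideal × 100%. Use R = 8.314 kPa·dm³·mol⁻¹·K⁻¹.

Ideal: P_ideal = nRT/V = (2.42)(8.314)(472.7)/0.6342 = 14996.3 kPa
vdW: P = nRT/(V − nb) − a n²/V² = 9510.67/0.568763 − 143.833/0.402210 = 16721.7 − 357.607 = 16364.1 kPa
% deviation = (16364.1 − 14996.3)/14996.3 × 100% = 9.12%

9.12 %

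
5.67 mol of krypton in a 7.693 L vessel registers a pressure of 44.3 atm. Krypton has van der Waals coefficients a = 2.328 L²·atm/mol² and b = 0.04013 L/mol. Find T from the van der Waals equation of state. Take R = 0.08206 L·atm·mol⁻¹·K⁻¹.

T ≈ 731.1 K

T = (P + a n²/V²)(V − nb)/(nR)
P + a n²/V² = 44.3 + (2.328)(5.67)²/(7.693)² = 45.565 atm
V − nb = 7.693 − (5.67)(0.04013) = 7.4655 L
T = (45.565)(7.4655)/((5.67)(0.08206)) = 731.1 K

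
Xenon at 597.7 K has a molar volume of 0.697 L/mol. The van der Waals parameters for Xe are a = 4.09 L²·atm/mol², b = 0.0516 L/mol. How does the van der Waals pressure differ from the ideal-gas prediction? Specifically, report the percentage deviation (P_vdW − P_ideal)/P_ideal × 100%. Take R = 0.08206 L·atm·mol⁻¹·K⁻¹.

-3.97 %

Ideal: P_ideal = RT/V_m = (0.08206)(597.7)/0.697 = 70.3691 atm
vdW: P = RT/(V_m − b) − a/V_m² = 49.0473/0.645400 − 4.09/0.485809 = 75.9952 − 8.41895 = 67.5763 atm
% deviation = (67.5763 − 70.3691)/70.3691 × 100% = -3.97%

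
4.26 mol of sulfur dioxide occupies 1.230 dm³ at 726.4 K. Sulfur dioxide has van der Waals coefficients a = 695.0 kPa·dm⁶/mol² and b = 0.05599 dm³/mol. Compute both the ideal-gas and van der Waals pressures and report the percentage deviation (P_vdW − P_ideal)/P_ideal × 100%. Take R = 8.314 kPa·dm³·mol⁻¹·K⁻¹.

-15.80 %

Ideal: P_ideal = nRT/V = (4.26)(8.314)(726.4)/1.230 = 20916.6 kPa
vdW: P = nRT/(V − nb) − a n²/V² = 25727.4/0.991483 − 12612.6/1.51290 = 25948.4 − 8336.70 = 17611.7 kPa
% deviation = (17611.7 − 20916.6)/20916.6 × 100% = -15.80%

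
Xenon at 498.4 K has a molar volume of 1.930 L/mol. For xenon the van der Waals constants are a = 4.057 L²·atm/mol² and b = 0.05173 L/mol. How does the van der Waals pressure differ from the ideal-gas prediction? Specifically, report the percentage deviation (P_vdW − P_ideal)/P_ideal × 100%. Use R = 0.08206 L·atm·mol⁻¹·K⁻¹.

Ideal: P_ideal = RT/V_m = (0.08206)(498.4)/1.930 = 21.1910 atm
vdW: P = RT/(V_m − b) − a/V_m² = 40.8987/1.87827 − 4.057/3.72490 = 21.7747 − 1.08916 = 20.6855 atm
% deviation = (20.6855 − 21.1910)/21.1910 × 100% = -2.39%

-2.39 %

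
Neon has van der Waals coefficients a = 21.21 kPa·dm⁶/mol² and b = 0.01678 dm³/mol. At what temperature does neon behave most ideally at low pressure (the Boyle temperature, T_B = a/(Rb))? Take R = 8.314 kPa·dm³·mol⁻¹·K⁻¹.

For a van der Waals gas the second virial coefficient B₂ = b − a/(RT) vanishes at T_B = a/(Rb).
T_B = 21.21/(8.314×0.01678) = 21.21/0.13951 = 152.0 K

T_B ≈ 152.0 K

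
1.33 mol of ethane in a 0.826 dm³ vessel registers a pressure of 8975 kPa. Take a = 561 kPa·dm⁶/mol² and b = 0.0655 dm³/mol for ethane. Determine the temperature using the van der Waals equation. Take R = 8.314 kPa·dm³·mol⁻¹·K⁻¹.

T = (P + a n²/V²)(V − nb)/(nR)
P + a n²/V² = 8975 + (561)(1.33)²/(0.826)² = 10429 kPa
V − nb = 0.826 − (1.33)(0.0655) = 0.73889 dm³
T = (10429)(0.73889)/((1.33)(8.314)) = 696.9 K

T ≈ 696.9 K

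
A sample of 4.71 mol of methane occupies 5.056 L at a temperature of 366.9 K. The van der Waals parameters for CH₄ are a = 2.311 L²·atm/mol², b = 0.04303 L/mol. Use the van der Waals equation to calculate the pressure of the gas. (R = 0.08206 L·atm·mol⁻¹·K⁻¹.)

P = nRT/(V − nb) − a n²/V²
nRT/(V − nb) = (4.71)(0.08206)(366.9)/(5.056 − 4.71×0.04303) = 141.81/4.8533 = 29.219 atm
a n²/V² = (2.311)(4.71)²/(5.056)² = 2.0055 atm
P = 29.219 − 2.0055 = 27.21 atm

P ≈ 27.21 atm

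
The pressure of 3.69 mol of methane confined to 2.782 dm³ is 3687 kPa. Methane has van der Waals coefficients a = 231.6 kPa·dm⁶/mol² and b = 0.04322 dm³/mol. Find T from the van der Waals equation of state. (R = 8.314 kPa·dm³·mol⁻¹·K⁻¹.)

T ≈ 350.0 K

T = (P + a n²/V²)(V − nb)/(nR)
P + a n²/V² = 3687 + (231.6)(3.69)²/(2.782)² = 4094.5 kPa
V − nb = 2.782 − (3.69)(0.04322) = 2.6225 dm³
T = (4094.5)(2.6225)/((3.69)(8.314)) = 350.0 K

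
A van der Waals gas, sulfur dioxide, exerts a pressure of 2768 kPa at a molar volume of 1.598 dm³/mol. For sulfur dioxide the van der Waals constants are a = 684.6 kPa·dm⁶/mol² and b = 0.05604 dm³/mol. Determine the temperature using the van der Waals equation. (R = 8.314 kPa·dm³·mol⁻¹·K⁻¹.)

T ≈ 563.1 K

T = (P + a/V_m²)(V_m − b)/R
P + a/V_m² = 2768 + 684.6/(1.598)² = 3036.1 kPa
V_m − b = 1.598 − 0.05604 = 1.5420 dm³/mol
T = (3036.1)(1.5420)/8.314 = 563.1 K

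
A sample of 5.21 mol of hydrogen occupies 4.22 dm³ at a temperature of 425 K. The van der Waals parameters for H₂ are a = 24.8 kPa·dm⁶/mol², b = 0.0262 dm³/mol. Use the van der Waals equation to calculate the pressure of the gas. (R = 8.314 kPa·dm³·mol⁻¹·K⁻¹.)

P = nRT/(V − nb) − a n²/V²
nRT/(V − nb) = (5.21)(8.314)(425)/(4.22 − 5.21×0.0262) = 18409/4.0835 = 4508.1 kPa
a n²/V² = (24.8)(5.21)²/(4.22)² = 37.801 kPa
P = 4508.1 − 37.801 = 4470 kPa

P ≈ 4470 kPa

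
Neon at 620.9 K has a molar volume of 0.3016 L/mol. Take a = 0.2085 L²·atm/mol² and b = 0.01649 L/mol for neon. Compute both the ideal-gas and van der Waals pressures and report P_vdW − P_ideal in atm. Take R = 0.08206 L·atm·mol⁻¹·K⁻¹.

ΔP ≈ 7.48 atm

Ideal: P_ideal = RT/V_m = (0.08206)(620.9)/0.3016 = 168.936 atm
vdW: P = RT/(V_m − b) − a/V_m² = 50.9511/0.285110 − 0.2085/0.0909626 = 178.707 − 2.29215 = 176.415 atm
ΔP = 176.415 − 168.936 = 7.48 atm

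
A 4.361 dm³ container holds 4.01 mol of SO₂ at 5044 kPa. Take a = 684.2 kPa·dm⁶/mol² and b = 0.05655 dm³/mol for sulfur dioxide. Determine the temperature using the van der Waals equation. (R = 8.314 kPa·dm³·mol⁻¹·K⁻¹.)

T = (P + a n²/V²)(V − nb)/(nR)
P + a n²/V² = 5044 + (684.2)(4.01)²/(4.361)² = 5622.5 kPa
V − nb = 4.361 − (4.01)(0.05655) = 4.1342 dm³
T = (5622.5)(4.1342)/((4.01)(8.314)) = 697.2 K

T ≈ 697.2 K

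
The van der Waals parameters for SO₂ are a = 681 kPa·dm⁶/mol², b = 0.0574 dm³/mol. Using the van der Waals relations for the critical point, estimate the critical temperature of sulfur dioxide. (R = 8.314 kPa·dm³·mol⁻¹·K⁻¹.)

T_c ≈ 422.8 K

For a van der Waals gas, T_c = 8a/(27Rb).
T_c = 8×681/(27×8.314×0.0574) = 5448.0/12.885 = 422.8 K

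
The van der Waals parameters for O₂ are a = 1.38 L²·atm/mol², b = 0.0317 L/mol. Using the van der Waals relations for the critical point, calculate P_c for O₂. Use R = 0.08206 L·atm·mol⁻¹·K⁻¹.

For a van der Waals gas, P_c = a/(27b²).
P_c = 1.38/(27×(0.0317)²) = 1.38/0.027132 = 50.86 atm

P_c ≈ 50.86 atm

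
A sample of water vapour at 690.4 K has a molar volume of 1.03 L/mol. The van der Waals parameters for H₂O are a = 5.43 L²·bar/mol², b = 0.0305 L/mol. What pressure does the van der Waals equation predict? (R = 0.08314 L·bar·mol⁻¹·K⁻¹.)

P = RT/(V_m − b) − a/V_m²
RT/(V_m − b) = (0.08314)(690.4)/(1.03 − 0.0305) = 57.400/0.99950 = 57.429 bar
a/V_m² = 5.43/(1.03)² = 5.1183 bar
P = 57.429 − 5.1183 = 52.31 bar

P ≈ 52.31 bar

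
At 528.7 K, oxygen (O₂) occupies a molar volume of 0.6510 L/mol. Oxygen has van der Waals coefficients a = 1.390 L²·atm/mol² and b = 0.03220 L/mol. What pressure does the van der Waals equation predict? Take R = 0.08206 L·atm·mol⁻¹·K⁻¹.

P ≈ 66.83 atm

P = RT/(V_m − b) − a/V_m²
RT/(V_m − b) = (0.08206)(528.7)/(0.6510 − 0.03220) = 43.385/0.61880 = 70.112 atm
a/V_m² = 1.390/(0.6510)² = 3.2798 atm
P = 70.112 − 3.2798 = 66.83 atm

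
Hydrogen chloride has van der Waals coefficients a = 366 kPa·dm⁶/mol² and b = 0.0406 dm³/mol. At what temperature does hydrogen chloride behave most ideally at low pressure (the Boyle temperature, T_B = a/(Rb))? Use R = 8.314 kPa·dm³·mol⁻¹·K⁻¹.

T_B ≈ 1084 K

For a van der Waals gas the second virial coefficient B₂ = b − a/(RT) vanishes at T_B = a/(Rb).
T_B = 366/(8.314×0.0406) = 366/0.33755 = 1084 K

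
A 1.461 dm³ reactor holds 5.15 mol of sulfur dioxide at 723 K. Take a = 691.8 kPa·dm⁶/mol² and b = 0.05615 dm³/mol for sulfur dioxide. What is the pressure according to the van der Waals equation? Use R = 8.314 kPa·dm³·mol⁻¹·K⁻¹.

P ≈ 17822 kPa

P = nRT/(V − nb) − a n²/V²
nRT/(V − nb) = (5.15)(8.314)(723)/(1.461 − 5.15×0.05615) = 30957/1.1718 = 26418 kPa
a n²/V² = (691.8)(5.15)²/(1.461)² = 8596.0 kPa
P = 26418 − 8596.0 = 17822 kPa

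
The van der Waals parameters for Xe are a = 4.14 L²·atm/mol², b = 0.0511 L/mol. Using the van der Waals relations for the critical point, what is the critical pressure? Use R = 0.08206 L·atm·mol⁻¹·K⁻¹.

P_c ≈ 58.72 atm

For a van der Waals gas, P_c = a/(27b²).
P_c = 4.14/(27×(0.0511)²) = 4.14/0.070503 = 58.72 atm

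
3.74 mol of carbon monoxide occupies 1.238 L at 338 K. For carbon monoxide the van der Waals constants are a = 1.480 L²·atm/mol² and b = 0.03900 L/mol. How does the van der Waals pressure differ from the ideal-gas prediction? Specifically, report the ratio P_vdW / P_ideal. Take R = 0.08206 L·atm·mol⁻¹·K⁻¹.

P_vdW / P_ideal ≈ 0.9724

Ideal: P_ideal = nRT/V = (3.74)(0.08206)(338)/1.238 = 83.7913 atm
vdW: P = nRT/(V − nb) − a n²/V² = 103.734/1.09214 − 20.7016/1.53264 = 94.9823 − 13.5072 = 81.4751 atm
Ratio = 81.4751/83.7913 = 0.9724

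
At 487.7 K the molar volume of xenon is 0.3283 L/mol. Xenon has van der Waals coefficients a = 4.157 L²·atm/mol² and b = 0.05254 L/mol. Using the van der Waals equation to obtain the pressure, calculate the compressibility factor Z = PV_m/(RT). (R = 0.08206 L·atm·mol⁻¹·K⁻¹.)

P = RT/(V_m − b) − a/V_m² = (0.08206)(487.7)/(0.3283 − 0.05254) − 4.157/(0.3283)²
  = 40.021/0.27576 − 38.569 = 145.13 − 38.569 = 106.56 atm
Z = PV_m/(RT) = (106.56)(0.3283)/((0.08206)(487.7)) = 34.984/40.021 = 0.8741

Z ≈ 0.8741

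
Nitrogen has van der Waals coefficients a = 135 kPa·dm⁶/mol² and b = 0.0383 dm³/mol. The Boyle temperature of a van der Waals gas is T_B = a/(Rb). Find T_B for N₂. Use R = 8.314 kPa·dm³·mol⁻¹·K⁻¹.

For a van der Waals gas the second virial coefficient B₂ = b − a/(RT) vanishes at T_B = a/(Rb).
T_B = 135/(8.314×0.0383) = 135/0.31843 = 424.0 K

T_B ≈ 424.0 K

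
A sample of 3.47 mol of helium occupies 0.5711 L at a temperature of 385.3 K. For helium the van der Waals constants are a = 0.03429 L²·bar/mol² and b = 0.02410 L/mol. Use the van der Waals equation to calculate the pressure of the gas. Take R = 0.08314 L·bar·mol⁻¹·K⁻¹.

P ≈ 226.8 bar

P = nRT/(V − nb) − a n²/V²
nRT/(V − nb) = (3.47)(0.08314)(385.3)/(0.5711 − 3.47×0.02410) = 111.16/0.48747 = 228.03 bar
a n²/V² = (0.03429)(3.47)²/(0.5711)² = 1.2659 bar
P = 228.03 − 1.2659 = 226.8 bar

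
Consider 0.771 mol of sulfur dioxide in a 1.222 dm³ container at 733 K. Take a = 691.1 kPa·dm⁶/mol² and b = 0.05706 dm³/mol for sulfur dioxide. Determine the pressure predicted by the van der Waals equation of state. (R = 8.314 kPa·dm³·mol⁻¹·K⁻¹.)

P ≈ 3713 kPa

P = nRT/(V − nb) − a n²/V²
nRT/(V − nb) = (0.771)(8.314)(733)/(1.222 − 0.771×0.05706) = 4698.6/1.1780 = 3988.6 kPa
a n²/V² = (691.1)(0.771)²/(1.222)² = 275.11 kPa
P = 3988.6 − 275.11 = 3713 kPa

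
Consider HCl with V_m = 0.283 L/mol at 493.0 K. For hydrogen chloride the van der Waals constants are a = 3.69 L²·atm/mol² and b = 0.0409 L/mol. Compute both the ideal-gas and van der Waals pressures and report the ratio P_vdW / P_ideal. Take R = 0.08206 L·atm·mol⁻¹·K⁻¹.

P_vdW / P_ideal ≈ 0.8466

Ideal: P_ideal = RT/V_m = (0.08206)(493.0)/0.283 = 142.953 atm
vdW: P = RT/(V_m − b) − a/V_m² = 40.4556/0.242100 − 3.69/0.0800890 = 167.103 − 46.0737 = 121.029 atm
Ratio = 121.029/142.953 = 0.8466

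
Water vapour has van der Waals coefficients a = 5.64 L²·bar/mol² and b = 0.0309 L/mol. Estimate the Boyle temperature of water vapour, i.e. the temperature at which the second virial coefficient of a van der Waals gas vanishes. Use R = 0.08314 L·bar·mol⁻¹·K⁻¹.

T_B ≈ 2195 K

For a van der Waals gas the second virial coefficient B₂ = b − a/(RT) vanishes at T_B = a/(Rb).
T_B = 5.64/(0.08314×0.0309) = 5.64/0.0025690 = 2195 K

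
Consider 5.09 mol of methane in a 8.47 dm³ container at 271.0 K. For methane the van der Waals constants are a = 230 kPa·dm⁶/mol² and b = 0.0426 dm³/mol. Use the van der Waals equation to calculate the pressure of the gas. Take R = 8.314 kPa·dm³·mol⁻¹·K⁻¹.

P = nRT/(V − nb) − a n²/V²
nRT/(V − nb) = (5.09)(8.314)(271.0)/(8.47 − 5.09×0.0426) = 11468/8.2532 = 1389.5 kPa
a n²/V² = (230)(5.09)²/(8.47)² = 83.061 kPa
P = 1389.5 − 83.061 = 1306 kPa

P ≈ 1306 kPa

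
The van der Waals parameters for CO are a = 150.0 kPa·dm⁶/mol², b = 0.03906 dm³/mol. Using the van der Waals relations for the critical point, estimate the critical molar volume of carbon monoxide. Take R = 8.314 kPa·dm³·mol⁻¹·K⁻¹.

For a van der Waals gas, V_m,c = 3b.
V_m,c = 3×0.03906 = 0.1172 dm³/mol

V_m,c ≈ 0.1172 dm³/mol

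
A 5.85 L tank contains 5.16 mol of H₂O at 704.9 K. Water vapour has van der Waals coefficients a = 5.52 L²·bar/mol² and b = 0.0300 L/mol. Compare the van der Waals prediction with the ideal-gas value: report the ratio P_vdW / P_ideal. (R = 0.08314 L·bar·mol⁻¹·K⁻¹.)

P_vdW / P_ideal ≈ 0.9441

Ideal: P_ideal = nRT/V = (5.16)(0.08314)(704.9)/5.85 = 51.6930 bar
vdW: P = nRT/(V − nb) − a n²/V² = 302.404/5.69520 − 146.973/34.2225 = 53.0980 − 4.29463 = 48.8034 bar
Ratio = 48.8034/51.6930 = 0.9441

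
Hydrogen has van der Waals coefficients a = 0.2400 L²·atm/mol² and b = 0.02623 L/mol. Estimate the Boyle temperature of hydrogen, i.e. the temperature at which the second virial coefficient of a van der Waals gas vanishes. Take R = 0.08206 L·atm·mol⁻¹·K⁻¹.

For a van der Waals gas the second virial coefficient B₂ = b − a/(RT) vanishes at T_B = a/(Rb).
T_B = 0.2400/(0.08206×0.02623) = 0.2400/0.0021524 = 111.5 K

T_B ≈ 111.5 K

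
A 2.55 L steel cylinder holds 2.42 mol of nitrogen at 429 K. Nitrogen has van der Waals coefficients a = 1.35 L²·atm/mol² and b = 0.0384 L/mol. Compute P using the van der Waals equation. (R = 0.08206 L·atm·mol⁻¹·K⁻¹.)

P = nRT/(V − nb) − a n²/V²
nRT/(V − nb) = (2.42)(0.08206)(429)/(2.55 − 2.42×0.0384) = 85.193/2.4571 = 34.672 atm
a n²/V² = (1.35)(2.42)²/(2.55)² = 1.2159 atm
P = 34.672 − 1.2159 = 33.46 atm

P ≈ 33.46 atm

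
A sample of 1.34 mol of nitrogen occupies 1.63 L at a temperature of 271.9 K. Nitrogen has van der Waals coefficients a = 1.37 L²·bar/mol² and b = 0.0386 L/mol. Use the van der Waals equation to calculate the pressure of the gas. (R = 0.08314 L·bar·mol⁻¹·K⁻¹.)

P ≈ 18.27 bar

P = nRT/(V − nb) − a n²/V²
nRT/(V − nb) = (1.34)(0.08314)(271.9)/(1.63 − 1.34×0.0386) = 30.292/1.5783 = 19.193 bar
a n²/V² = (1.37)(1.34)²/(1.63)² = 0.92588 bar
P = 19.193 − 0.92588 = 18.27 bar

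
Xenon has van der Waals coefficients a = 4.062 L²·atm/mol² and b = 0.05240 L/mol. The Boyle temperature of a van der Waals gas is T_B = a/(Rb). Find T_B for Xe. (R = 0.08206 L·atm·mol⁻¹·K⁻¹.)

T_B ≈ 944.7 K

For a van der Waals gas the second virial coefficient B₂ = b − a/(RT) vanishes at T_B = a/(Rb).
T_B = 4.062/(0.08206×0.05240) = 4.062/0.0042999 = 944.7 K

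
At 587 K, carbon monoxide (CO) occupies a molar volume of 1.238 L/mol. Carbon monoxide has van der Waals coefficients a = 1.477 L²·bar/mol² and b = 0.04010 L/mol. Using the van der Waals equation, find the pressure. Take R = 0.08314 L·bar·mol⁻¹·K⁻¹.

P = RT/(V_m − b) − a/V_m²
RT/(V_m − b) = (0.08314)(587)/(1.238 − 0.04010) = 48.803/1.1979 = 40.740 bar
a/V_m² = 1.477/(1.238)² = 0.96369 bar
P = 40.740 − 0.96369 = 39.78 bar

P ≈ 39.78 bar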